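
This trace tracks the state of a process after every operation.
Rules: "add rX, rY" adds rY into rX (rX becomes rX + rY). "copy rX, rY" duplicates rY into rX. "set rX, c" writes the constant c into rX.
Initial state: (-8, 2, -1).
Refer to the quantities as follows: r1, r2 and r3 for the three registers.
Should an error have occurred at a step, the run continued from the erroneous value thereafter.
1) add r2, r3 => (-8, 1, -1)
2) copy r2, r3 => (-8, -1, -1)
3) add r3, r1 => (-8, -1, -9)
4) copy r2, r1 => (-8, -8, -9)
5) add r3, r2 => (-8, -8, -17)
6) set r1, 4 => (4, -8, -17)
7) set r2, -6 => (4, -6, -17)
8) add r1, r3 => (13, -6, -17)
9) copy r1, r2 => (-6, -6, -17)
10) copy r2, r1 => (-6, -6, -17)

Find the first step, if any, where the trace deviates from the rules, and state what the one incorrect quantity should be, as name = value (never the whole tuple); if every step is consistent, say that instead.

step 8, r1 = -13

1. r2 = 2 + -1 = 1 (exactly as logged)
2. r2 = -1 (consistent with the trace)
3. r3 = -1 + -8 = -9 (no discrepancy)
4. r2 = -8 (no discrepancy)
5. r3 = -9 + -8 = -17 (exactly as logged)
6. r1 = 4 (same as recorded)
7. r2 = -6 (verified)
8. r1 = 4 + -17 = -13 (first mismatch against the trace)
Step 8 is the first one off; corrected, r1 = -13.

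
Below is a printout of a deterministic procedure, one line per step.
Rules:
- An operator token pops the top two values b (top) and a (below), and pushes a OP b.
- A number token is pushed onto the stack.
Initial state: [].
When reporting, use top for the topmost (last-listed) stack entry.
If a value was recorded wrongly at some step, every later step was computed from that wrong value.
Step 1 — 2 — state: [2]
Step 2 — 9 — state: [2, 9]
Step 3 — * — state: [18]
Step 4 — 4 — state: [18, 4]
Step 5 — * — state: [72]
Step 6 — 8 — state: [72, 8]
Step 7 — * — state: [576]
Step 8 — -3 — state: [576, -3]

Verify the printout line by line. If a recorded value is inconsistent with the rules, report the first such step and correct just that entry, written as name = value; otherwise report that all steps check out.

step 1: push 2: top = 2 -> exactly as logged
step 2: push 9: top = 9 -> checks out
step 3: 2 * 9 = 18 -> agrees with the printout
step 4: push 4: top = 4 -> consistent with the printout
step 5: 18 * 4 = 72 -> verified
step 6: push 8: top = 8 -> in agreement
step 7: 72 * 8 = 576 -> checks out
step 8: push -3: top = -3 -> verified
All entries verified; no error found.

no error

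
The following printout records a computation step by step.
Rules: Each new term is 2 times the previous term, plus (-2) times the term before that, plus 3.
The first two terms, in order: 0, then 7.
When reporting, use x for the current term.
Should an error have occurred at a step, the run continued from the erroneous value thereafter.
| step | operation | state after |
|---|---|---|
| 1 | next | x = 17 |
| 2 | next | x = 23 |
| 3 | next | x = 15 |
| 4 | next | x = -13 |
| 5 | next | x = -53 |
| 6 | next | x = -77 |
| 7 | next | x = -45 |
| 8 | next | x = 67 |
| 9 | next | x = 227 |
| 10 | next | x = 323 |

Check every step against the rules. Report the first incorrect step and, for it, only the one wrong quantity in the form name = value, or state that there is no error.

Recomputing the run from the initial state:
step 1: x = 17
step 2: x = 23
step 3: x = 15
step 4: x = -13
step 5: x = -53
step 6: x = -77
step 7: x = -45
step 8: x = 67
step 9: x = 227
step 10: x = 323
This matches the printout at every step.

no error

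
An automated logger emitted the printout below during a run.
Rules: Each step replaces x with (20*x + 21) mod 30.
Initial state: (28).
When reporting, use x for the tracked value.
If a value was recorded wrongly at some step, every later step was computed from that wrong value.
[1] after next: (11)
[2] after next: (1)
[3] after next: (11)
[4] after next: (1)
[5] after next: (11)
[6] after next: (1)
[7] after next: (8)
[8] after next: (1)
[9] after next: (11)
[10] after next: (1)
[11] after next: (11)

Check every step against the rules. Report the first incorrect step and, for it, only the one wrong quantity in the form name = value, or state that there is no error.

step 7, x = 11

step 1: x = (20*28 + 21) mod 30 = 11 -> exactly as logged
step 2: x = (20*11 + 21) mod 30 = 1 -> exactly as logged
step 3: x = (20*1 + 21) mod 30 = 11 -> confirmed correct
step 4: x = (20*11 + 21) mod 30 = 1 -> checks out
step 5: x = (20*1 + 21) mod 30 = 11 -> no discrepancy
step 6: x = (20*11 + 21) mod 30 = 1 -> checks out
step 7: x = (20*1 + 21) mod 30 = 11 -> first mismatch against the printout
Conclusion: step 7 carries the first error; the entry should be x = 11.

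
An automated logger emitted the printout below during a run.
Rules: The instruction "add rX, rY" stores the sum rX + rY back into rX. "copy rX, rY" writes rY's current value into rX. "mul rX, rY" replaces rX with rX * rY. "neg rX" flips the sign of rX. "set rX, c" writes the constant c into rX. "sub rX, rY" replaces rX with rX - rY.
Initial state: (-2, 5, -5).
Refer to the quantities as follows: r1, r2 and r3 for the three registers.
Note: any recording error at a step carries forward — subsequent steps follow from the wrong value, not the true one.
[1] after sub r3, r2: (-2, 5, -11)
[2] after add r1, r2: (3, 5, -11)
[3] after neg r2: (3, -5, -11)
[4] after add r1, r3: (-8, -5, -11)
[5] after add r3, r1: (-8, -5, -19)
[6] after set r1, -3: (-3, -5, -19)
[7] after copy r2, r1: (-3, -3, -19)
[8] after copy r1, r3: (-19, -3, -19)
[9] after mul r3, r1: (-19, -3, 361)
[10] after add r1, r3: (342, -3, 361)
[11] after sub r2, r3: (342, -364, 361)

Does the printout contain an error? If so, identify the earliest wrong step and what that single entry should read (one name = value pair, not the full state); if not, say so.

step 1, r3 = -10

1. r3 = -5 - 5 = -10 (first mismatch against the printout)
First incorrect step: 1; the correct value is r3 = -10.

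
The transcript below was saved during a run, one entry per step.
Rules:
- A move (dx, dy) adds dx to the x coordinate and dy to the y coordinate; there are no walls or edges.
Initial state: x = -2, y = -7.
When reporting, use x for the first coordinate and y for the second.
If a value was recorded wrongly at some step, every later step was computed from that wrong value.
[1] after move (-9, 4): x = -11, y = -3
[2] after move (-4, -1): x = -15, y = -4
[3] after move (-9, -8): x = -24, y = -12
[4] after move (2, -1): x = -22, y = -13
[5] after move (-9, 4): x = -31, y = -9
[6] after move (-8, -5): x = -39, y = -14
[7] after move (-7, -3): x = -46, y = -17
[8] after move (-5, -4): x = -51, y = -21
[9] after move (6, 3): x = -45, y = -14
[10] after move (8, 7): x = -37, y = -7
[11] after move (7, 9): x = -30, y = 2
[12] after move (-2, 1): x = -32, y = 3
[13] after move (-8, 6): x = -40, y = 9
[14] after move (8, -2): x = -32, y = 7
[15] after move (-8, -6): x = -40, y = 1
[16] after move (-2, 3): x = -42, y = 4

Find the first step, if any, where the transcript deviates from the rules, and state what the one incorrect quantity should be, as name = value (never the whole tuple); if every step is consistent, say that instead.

step 1: x = -2 + (-9) = -11, y = -7 + (4) = -3 -> same as recorded
step 2: x = -11 + (-4) = -15, y = -3 + (-1) = -4 -> confirmed correct
step 3: x = -15 + (-9) = -24, y = -4 + (-8) = -12 -> agrees with the transcript
step 4: x = -24 + (2) = -22, y = -12 + (-1) = -13 -> consistent with the transcript
step 5: x = -22 + (-9) = -31, y = -13 + (4) = -9 -> confirmed correct
step 6: x = -31 + (-8) = -39, y = -9 + (-5) = -14 -> agrees with the transcript
step 7: x = -39 + (-7) = -46, y = -14 + (-3) = -17 -> agrees with the transcript
step 8: x = -46 + (-5) = -51, y = -17 + (-4) = -21 -> confirmed correct
step 9: x = -51 + (6) = -45, y = -21 + (3) = -18 -> the transcript disagrees here
The earliest wrong entry is at step 9: it should read y = -18.

step 9, y = -18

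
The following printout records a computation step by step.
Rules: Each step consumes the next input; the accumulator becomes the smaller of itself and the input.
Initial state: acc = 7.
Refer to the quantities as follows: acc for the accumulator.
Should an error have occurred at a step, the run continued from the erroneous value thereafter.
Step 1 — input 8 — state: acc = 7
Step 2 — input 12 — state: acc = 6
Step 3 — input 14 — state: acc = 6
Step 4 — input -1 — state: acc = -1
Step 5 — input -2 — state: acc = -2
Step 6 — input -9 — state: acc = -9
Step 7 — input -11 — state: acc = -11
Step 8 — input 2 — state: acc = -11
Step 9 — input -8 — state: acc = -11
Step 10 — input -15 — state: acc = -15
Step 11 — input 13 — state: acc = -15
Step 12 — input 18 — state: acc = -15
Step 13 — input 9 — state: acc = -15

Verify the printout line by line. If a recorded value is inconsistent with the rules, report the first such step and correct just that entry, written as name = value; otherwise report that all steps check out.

Step 1: acc = min(7, 8) = 7 — exactly as logged.
Step 2: acc = min(7, 12) = 7 — first mismatch against the printout.
Step 2 is the first one off; corrected, acc = 7.

step 2, acc = 7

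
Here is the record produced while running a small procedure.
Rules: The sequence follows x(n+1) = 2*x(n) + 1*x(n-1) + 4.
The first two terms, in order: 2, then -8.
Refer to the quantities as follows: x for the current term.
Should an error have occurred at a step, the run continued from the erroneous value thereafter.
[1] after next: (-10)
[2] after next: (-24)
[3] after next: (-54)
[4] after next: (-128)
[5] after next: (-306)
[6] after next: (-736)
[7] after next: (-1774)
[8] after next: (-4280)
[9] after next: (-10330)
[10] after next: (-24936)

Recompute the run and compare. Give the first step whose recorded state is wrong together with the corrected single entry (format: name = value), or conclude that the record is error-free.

step 1: x = 2*(-8) + (1)*(2) + (4) = -10 -> checks out
step 2: x = 2*(-10) + (1)*(-8) + (4) = -24 -> verified
step 3: x = 2*(-24) + (1)*(-10) + (4) = -54 -> checks out
step 4: x = 2*(-54) + (1)*(-24) + (4) = -128 -> verified
step 5: x = 2*(-128) + (1)*(-54) + (4) = -306 -> matches
step 6: x = 2*(-306) + (1)*(-128) + (4) = -736 -> no discrepancy
step 7: x = 2*(-736) + (1)*(-306) + (4) = -1774 -> matches
step 8: x = 2*(-1774) + (1)*(-736) + (4) = -4280 -> checks out
step 9: x = 2*(-4280) + (1)*(-1774) + (4) = -10330 -> verified
step 10: x = 2*(-10330) + (1)*(-4280) + (4) = -24936 -> same as recorded
No step deviates from the rules.

no error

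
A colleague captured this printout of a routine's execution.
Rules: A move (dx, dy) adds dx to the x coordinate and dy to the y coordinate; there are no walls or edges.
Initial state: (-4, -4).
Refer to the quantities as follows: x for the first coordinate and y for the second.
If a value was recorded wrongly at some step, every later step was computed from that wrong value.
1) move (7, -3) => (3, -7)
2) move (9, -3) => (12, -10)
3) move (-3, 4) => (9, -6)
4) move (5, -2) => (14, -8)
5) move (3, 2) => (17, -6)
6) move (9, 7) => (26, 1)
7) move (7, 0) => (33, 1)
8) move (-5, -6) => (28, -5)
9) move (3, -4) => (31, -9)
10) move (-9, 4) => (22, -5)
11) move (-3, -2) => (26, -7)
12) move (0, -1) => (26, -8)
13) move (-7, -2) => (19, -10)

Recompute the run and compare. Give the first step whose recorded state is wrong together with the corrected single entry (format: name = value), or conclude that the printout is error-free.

Recomputing the run from the initial state:
step 1: x = 3, y = -7
step 2: x = 12, y = -10
step 3: x = 9, y = -6
step 4: x = 14, y = -8
step 5: x = 17, y = -6
step 6: x = 26, y = 1
step 7: x = 33, y = 1
step 8: x = 28, y = -5
step 9: x = 31, y = -9
step 10: x = 22, y = -5
step 11: x = 19, y = -7
step 12: x = 19, y = -8
step 13: x = 12, y = -10
The first disagreement with the printout is at step 11, where the value should be x = 19.

step 11, x = 19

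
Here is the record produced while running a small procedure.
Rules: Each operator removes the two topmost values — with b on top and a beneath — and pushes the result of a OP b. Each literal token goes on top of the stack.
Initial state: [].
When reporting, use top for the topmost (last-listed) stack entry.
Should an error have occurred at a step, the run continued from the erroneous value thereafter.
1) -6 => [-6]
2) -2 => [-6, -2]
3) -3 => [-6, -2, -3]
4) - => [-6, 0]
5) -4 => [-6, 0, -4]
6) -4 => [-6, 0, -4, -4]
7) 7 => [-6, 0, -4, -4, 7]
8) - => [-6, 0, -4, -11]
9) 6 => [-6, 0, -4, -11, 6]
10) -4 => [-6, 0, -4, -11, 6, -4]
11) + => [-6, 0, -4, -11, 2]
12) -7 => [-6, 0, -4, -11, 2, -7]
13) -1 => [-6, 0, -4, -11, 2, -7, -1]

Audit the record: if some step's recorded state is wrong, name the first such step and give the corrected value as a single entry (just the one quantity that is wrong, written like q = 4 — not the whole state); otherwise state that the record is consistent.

step 4, top = 1

Recomputing the run from the initial state:
step 1: [-6]
step 2: [-6, -2]
step 3: [-6, -2, -3]
step 4: [-6, 1]
step 5: [-6, 1, -4]
step 6: [-6, 1, -4, -4]
step 7: [-6, 1, -4, -4, 7]
step 8: [-6, 1, -4, -11]
step 9: [-6, 1, -4, -11, 6]
step 10: [-6, 1, -4, -11, 6, -4]
step 11: [-6, 1, -4, -11, 2]
step 12: [-6, 1, -4, -11, 2, -7]
step 13: [-6, 1, -4, -11, 2, -7, -1]
The first disagreement with the record is at step 4, where the value should be top = 1.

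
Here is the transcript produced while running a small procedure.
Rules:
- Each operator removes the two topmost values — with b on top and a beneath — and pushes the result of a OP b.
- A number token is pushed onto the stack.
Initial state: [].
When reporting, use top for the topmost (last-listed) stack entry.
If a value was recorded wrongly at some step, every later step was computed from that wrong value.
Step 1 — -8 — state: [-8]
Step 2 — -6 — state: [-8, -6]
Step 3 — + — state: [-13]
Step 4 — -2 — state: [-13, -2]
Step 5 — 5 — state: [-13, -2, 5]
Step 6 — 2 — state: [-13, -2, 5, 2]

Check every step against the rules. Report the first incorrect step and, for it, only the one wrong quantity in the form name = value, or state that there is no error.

1. push -8: top = -8 (agrees with the transcript)
2. push -6: top = -6 (in agreement)
3. -8 + -6 = -14 (this is not what the transcript shows)
First incorrect step: 3; the correct value is top = -14.

step 3, top = -14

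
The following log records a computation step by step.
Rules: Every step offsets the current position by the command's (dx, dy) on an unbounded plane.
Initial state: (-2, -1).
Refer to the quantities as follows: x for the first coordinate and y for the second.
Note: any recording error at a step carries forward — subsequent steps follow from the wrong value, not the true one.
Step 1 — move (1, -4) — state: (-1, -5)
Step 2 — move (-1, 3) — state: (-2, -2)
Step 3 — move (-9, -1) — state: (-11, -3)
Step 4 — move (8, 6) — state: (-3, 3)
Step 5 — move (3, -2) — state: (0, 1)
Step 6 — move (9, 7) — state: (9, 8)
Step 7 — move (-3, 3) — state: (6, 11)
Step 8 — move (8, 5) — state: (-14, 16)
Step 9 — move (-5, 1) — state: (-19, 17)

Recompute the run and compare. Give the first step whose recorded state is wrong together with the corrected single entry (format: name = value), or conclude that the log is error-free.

Recomputing the run from the initial state:
step 1: x = -1, y = -5
step 2: x = -2, y = -2
step 3: x = -11, y = -3
step 4: x = -3, y = 3
step 5: x = 0, y = 1
step 6: x = 9, y = 8
step 7: x = 6, y = 11
step 8: x = 14, y = 16
step 9: x = 9, y = 17
The first disagreement with the log is at step 8, where the value should be x = 14.

step 8, x = 14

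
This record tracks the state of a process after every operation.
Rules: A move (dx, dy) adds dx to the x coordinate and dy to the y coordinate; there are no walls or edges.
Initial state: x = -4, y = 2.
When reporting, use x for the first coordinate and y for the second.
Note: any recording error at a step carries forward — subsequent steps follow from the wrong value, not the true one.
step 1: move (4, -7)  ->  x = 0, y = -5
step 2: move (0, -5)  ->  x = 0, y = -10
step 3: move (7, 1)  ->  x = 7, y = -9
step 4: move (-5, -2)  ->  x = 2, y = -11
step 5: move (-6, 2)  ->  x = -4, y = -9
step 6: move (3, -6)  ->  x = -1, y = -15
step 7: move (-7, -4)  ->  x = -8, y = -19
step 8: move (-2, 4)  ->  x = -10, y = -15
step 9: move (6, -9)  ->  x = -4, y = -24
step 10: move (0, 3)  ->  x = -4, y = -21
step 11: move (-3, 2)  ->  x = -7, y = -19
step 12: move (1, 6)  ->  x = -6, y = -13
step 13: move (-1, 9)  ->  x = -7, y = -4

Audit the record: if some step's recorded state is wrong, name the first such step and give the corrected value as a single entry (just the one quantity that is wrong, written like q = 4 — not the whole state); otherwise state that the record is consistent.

Step 1: x = -4 + (4) = 0, y = 2 + (-7) = -5 — confirmed correct.
Step 2: x = 0 + (0) = 0, y = -5 + (-5) = -10 — in agreement.
Step 3: x = 0 + (7) = 7, y = -10 + (1) = -9 — matches.
Step 4: x = 7 + (-5) = 2, y = -9 + (-2) = -11 — matches.
Step 5: x = 2 + (-6) = -4, y = -11 + (2) = -9 — checks out.
Step 6: x = -4 + (3) = -1, y = -9 + (-6) = -15 — exactly as logged.
Step 7: x = -1 + (-7) = -8, y = -15 + (-4) = -19 — consistent with the record.
Step 8: x = -8 + (-2) = -10, y = -19 + (4) = -15 — in agreement.
Step 9: x = -10 + (6) = -4, y = -15 + (-9) = -24 — agrees with the record.
Step 10: x = -4 + (0) = -4, y = -24 + (3) = -21 — exactly as logged.
Step 11: x = -4 + (-3) = -7, y = -21 + (2) = -19 — checks out.
Step 12: x = -7 + (1) = -6, y = -19 + (6) = -13 — agrees with the record.
Step 13: x = -6 + (-1) = -7, y = -13 + (9) = -4 — consistent with the record.
All steps check out; nothing to correct.

no error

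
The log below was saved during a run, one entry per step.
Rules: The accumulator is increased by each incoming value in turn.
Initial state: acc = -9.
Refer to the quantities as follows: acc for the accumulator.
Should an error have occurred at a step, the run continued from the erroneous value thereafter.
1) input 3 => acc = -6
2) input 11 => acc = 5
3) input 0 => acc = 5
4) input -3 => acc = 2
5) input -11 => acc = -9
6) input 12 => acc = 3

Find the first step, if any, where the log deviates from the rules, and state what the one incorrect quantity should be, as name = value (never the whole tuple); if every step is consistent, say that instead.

Recomputing the run from the initial state:
step 1: acc = -6
step 2: acc = 5
step 3: acc = 5
step 4: acc = 2
step 5: acc = -9
step 6: acc = 3
This matches the log at every step.

no error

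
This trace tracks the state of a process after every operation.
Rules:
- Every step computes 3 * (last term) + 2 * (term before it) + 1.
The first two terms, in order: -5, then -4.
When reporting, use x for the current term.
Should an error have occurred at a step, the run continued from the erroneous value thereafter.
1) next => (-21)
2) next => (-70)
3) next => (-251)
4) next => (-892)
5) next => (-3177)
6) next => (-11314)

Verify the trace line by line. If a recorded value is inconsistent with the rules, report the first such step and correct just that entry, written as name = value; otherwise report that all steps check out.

no error

Recomputing the run from the initial state:
step 1: x = -21
step 2: x = -70
step 3: x = -251
step 4: x = -892
step 5: x = -3177
step 6: x = -11314
This matches the trace at every step.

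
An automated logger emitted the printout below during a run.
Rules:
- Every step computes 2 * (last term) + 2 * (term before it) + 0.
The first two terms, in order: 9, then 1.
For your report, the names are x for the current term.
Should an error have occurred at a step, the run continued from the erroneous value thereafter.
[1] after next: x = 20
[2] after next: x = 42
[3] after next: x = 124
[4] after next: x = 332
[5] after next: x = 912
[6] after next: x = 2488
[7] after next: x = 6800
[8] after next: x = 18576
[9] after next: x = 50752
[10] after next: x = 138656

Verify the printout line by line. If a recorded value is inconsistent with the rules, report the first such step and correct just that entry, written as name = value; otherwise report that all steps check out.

Recomputing the run from the initial state:
step 1: x = 20
step 2: x = 42
step 3: x = 124
step 4: x = 332
step 5: x = 912
step 6: x = 2488
step 7: x = 6800
step 8: x = 18576
step 9: x = 50752
step 10: x = 138656
This matches the printout at every step.

no error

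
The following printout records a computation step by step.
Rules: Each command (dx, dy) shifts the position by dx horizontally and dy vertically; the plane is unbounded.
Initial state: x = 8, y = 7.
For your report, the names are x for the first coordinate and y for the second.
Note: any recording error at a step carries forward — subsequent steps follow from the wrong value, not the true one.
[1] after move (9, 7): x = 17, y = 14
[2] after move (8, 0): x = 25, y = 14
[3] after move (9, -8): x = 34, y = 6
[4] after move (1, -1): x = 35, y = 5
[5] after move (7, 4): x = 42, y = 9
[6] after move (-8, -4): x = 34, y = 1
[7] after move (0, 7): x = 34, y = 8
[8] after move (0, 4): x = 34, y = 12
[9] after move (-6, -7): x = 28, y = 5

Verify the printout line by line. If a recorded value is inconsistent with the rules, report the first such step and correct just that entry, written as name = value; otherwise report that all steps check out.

step 6, y = 5

Recomputing the run from the initial state:
step 1: x = 17, y = 14
step 2: x = 25, y = 14
step 3: x = 34, y = 6
step 4: x = 35, y = 5
step 5: x = 42, y = 9
step 6: x = 34, y = 5
step 7: x = 34, y = 12
step 8: x = 34, y = 16
step 9: x = 28, y = 9
The first disagreement with the printout is at step 6, where the value should be y = 5.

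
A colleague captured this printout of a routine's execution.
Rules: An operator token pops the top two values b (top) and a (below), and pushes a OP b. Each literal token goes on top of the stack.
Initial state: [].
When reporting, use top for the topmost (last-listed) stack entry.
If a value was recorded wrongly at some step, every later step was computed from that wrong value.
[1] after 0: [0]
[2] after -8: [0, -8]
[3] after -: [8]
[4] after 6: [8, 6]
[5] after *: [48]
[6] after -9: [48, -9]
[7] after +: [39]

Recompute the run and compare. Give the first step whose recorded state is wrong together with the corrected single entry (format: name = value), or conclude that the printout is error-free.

no error

Recomputing the run from the initial state:
step 1: [0]
step 2: [0, -8]
step 3: [8]
step 4: [8, 6]
step 5: [48]
step 6: [48, -9]
step 7: [39]
This matches the printout at every step.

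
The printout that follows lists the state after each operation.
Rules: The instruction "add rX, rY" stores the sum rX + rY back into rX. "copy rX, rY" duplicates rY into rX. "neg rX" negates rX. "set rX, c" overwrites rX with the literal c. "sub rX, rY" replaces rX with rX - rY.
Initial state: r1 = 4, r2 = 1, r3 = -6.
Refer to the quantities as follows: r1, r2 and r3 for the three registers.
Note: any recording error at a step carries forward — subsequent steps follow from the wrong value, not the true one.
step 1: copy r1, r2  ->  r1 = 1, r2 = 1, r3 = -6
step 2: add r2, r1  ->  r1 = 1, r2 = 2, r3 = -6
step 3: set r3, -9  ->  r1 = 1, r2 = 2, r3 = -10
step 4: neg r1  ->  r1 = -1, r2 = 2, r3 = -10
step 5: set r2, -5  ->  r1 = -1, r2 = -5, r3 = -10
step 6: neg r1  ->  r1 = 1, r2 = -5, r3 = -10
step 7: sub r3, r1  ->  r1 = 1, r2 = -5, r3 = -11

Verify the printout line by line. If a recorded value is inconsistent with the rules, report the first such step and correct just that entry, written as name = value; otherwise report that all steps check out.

step 3, r3 = -9

Recomputing the run from the initial state:
step 1: r1 = 1, r2 = 1, r3 = -6
step 2: r1 = 1, r2 = 2, r3 = -6
step 3: r1 = 1, r2 = 2, r3 = -9
step 4: r1 = -1, r2 = 2, r3 = -9
step 5: r1 = -1, r2 = -5, r3 = -9
step 6: r1 = 1, r2 = -5, r3 = -9
step 7: r1 = 1, r2 = -5, r3 = -10
The first disagreement with the printout is at step 3, where the value should be r3 = -9.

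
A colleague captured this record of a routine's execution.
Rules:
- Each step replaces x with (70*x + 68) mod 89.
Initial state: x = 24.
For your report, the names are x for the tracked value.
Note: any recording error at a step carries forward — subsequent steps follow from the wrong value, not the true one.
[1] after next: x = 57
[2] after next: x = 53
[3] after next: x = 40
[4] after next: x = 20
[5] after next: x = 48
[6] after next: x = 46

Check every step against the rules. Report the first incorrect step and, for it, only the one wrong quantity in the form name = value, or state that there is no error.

Recomputing the run from the initial state:
step 1: x = 57
step 2: x = 53
step 3: x = 40
step 4: x = 20
step 5: x = 44
step 6: x = 33
The first disagreement with the record is at step 5, where the value should be x = 44.

step 5, x = 44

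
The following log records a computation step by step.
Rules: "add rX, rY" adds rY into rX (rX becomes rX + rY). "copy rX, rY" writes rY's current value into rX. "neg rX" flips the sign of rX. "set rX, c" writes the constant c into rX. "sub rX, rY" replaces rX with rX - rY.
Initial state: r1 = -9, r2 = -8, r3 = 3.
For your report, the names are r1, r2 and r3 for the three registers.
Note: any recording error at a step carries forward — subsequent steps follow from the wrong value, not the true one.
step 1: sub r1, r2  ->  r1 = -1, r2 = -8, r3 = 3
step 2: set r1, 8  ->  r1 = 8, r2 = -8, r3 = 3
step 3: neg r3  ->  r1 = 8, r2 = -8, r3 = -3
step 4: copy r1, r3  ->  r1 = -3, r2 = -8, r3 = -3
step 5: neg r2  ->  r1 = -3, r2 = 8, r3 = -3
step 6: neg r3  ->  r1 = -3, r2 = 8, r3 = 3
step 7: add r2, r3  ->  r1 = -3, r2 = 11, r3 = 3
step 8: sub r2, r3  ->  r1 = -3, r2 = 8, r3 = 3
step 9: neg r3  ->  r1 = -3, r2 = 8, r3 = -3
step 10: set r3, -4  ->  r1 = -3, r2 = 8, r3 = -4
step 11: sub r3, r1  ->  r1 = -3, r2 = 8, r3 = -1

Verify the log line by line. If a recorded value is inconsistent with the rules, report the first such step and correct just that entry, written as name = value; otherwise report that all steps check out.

1. r1 = -9 - -8 = -1 (no discrepancy)
2. r1 = 8 (matches)
3. r3 = -(3) = -3 (verified)
4. r1 = -3 (consistent with the log)
5. r2 = -(-8) = 8 (verified)
6. r3 = -(-3) = 3 (no discrepancy)
7. r2 = 8 + 3 = 11 (consistent with the log)
8. r2 = 11 - 3 = 8 (same as recorded)
9. r3 = -(3) = -3 (agrees with the log)
10. r3 = -4 (in agreement)
11. r3 = -4 - -3 = -1 (same as recorded)
Each recorded entry agrees with the recomputation.

no error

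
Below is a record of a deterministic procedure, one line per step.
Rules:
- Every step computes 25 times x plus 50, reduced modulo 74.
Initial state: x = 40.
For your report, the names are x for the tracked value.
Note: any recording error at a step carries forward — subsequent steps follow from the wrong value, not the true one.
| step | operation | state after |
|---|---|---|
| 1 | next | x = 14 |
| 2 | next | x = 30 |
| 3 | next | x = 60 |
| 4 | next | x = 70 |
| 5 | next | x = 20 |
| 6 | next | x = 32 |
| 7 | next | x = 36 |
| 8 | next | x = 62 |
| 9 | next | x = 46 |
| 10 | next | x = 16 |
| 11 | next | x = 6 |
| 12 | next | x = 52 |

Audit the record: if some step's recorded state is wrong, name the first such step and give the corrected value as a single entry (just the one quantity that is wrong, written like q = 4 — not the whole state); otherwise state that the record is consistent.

Step 1: x = (25*40 + 50) mod 74 = 14 — no discrepancy.
Step 2: x = (25*14 + 50) mod 74 = 30 — matches.
Step 3: x = (25*30 + 50) mod 74 = 60 — consistent with the record.
Step 4: x = (25*60 + 50) mod 74 = 70 — no discrepancy.
Step 5: x = (25*70 + 50) mod 74 = 24 — the record disagrees here.
The earliest wrong entry is at step 5: it should read x = 24.

step 5, x = 24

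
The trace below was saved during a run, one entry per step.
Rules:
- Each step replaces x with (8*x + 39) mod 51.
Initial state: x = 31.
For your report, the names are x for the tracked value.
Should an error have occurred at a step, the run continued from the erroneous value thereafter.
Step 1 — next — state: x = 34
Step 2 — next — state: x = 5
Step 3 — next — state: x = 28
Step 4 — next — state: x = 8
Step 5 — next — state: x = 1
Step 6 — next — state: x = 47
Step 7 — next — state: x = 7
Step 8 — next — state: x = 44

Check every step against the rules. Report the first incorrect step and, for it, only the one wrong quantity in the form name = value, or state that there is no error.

1. x = (8*31 + 39) mod 51 = 32 (first mismatch against the trace)
The earliest wrong entry is at step 1: it should read x = 32.

step 1, x = 32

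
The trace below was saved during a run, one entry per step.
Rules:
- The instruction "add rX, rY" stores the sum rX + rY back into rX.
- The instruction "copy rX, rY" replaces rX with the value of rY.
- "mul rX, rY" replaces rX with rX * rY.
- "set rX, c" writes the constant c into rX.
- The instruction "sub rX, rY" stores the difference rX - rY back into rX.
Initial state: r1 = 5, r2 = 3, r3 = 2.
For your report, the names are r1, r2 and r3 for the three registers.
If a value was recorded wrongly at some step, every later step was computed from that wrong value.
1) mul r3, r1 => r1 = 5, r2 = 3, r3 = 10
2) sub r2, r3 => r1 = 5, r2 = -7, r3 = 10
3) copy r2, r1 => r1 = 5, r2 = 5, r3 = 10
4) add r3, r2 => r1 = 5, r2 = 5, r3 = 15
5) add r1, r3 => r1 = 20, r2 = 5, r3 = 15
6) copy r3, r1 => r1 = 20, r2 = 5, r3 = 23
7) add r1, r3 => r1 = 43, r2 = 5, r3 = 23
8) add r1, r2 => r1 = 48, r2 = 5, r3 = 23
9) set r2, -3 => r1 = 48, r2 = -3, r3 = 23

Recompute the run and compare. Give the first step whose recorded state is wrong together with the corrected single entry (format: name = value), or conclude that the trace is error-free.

step 6, r3 = 20

Recomputing the run from the initial state:
step 1: r1 = 5, r2 = 3, r3 = 10
step 2: r1 = 5, r2 = -7, r3 = 10
step 3: r1 = 5, r2 = 5, r3 = 10
step 4: r1 = 5, r2 = 5, r3 = 15
step 5: r1 = 20, r2 = 5, r3 = 15
step 6: r1 = 20, r2 = 5, r3 = 20
step 7: r1 = 40, r2 = 5, r3 = 20
step 8: r1 = 45, r2 = 5, r3 = 20
step 9: r1 = 45, r2 = -3, r3 = 20
The first disagreement with the trace is at step 6, where the value should be r3 = 20.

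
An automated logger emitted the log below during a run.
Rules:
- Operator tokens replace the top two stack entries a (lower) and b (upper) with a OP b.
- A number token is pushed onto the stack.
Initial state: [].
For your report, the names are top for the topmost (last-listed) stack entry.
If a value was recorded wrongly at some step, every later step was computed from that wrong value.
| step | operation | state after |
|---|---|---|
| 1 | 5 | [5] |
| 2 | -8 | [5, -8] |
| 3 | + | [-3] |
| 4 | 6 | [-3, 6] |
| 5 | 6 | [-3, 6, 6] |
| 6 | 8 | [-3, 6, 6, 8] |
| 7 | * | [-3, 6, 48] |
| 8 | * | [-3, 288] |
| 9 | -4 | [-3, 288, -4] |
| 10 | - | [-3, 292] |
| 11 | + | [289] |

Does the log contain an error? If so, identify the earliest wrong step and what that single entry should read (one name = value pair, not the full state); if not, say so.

Recomputing the run from the initial state:
step 1: [5]
step 2: [5, -8]
step 3: [-3]
step 4: [-3, 6]
step 5: [-3, 6, 6]
step 6: [-3, 6, 6, 8]
step 7: [-3, 6, 48]
step 8: [-3, 288]
step 9: [-3, 288, -4]
step 10: [-3, 292]
step 11: [289]
This matches the log at every step.

no error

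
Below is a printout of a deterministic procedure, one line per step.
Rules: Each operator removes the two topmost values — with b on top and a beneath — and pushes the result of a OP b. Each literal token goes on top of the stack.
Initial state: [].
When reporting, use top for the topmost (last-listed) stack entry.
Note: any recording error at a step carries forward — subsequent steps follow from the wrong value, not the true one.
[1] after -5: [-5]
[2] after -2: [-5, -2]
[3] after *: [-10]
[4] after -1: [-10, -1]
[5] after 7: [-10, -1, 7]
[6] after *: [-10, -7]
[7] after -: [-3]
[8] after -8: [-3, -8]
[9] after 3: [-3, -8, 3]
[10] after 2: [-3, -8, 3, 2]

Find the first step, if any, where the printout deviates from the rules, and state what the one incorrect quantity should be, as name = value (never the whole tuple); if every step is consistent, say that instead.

step 3, top = 10

Recomputing the run from the initial state:
step 1: [-5]
step 2: [-5, -2]
step 3: [10]
step 4: [10, -1]
step 5: [10, -1, 7]
step 6: [10, -7]
step 7: [17]
step 8: [17, -8]
step 9: [17, -8, 3]
step 10: [17, -8, 3, 2]
The first disagreement with the printout is at step 3, where the value should be top = 10.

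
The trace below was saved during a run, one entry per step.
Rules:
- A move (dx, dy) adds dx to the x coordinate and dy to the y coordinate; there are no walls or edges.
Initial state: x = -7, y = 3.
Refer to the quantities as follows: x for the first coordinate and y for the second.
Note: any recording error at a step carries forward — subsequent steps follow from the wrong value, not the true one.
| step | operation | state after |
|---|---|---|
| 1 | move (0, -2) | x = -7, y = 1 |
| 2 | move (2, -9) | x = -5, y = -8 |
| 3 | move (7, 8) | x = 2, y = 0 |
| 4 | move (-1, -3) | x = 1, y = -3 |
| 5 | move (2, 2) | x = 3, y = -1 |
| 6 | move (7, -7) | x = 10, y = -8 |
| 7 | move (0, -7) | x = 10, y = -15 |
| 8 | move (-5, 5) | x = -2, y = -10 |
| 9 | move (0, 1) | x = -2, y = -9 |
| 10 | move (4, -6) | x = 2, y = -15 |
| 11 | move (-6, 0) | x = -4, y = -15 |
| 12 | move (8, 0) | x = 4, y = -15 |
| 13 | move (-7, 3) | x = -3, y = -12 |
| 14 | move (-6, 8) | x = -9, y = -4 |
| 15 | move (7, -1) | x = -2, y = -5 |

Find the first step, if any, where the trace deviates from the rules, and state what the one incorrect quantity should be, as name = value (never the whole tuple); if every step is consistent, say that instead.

1. x = -7 + (0) = -7, y = 3 + (-2) = 1 (agrees with the trace)
2. x = -7 + (2) = -5, y = 1 + (-9) = -8 (verified)
3. x = -5 + (7) = 2, y = -8 + (8) = 0 (matches)
4. x = 2 + (-1) = 1, y = 0 + (-3) = -3 (confirmed correct)
5. x = 1 + (2) = 3, y = -3 + (2) = -1 (checks out)
6. x = 3 + (7) = 10, y = -1 + (-7) = -8 (consistent with the trace)
7. x = 10 + (0) = 10, y = -8 + (-7) = -15 (matches)
8. x = 10 + (-5) = 5, y = -15 + (5) = -10 (not what was recorded)
That makes step 8 the first incorrect line — x = 5 is what it should show.

step 8, x = 5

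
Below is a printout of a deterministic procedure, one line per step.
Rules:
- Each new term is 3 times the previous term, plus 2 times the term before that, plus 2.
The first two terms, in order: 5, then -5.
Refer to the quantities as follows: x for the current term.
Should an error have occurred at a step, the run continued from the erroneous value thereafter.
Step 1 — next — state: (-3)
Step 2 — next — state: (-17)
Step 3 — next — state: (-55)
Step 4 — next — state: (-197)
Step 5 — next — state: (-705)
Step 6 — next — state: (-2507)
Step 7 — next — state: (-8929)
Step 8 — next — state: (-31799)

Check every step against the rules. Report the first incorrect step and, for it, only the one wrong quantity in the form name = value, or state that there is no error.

Recomputing the run from the initial state:
step 1: x = -3
step 2: x = -17
step 3: x = -55
step 4: x = -197
step 5: x = -699
step 6: x = -2489
step 7: x = -8863
step 8: x = -31565
The first disagreement with the printout is at step 5, where the value should be x = -699.

step 5, x = -699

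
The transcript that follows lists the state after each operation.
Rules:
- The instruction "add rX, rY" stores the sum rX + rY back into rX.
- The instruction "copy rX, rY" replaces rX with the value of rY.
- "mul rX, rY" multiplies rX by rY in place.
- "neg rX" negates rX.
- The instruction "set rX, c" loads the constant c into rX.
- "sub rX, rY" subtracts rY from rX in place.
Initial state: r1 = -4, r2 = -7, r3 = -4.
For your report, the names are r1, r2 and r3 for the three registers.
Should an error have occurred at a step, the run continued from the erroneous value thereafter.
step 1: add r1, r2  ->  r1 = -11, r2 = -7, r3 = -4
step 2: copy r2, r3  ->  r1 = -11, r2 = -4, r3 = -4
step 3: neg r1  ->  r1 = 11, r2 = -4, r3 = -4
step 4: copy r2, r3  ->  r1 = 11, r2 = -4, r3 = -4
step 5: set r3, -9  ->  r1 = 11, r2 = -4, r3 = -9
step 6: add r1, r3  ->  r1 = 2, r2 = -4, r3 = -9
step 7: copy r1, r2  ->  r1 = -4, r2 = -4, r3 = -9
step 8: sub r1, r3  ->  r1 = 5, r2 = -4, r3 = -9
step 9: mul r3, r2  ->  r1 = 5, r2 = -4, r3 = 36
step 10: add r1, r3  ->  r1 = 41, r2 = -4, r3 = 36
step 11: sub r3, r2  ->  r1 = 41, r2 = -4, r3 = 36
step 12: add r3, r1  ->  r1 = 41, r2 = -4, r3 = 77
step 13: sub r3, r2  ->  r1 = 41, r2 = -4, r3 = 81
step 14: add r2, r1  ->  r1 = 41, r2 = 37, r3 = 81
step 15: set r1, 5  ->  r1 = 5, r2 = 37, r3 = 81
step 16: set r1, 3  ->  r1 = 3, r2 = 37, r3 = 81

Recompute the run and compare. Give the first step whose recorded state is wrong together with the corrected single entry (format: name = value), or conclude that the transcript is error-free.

1. r1 = -4 + -7 = -11 (confirmed correct)
2. r2 = -4 (no discrepancy)
3. r1 = -(-11) = 11 (matches)
4. r2 = -4 (confirmed correct)
5. r3 = -9 (confirmed correct)
6. r1 = 11 + -9 = 2 (verified)
7. r1 = -4 (verified)
8. r1 = -4 - -9 = 5 (no discrepancy)
9. r3 = -9 * -4 = 36 (exactly as logged)
10. r1 = 5 + 36 = 41 (consistent with the transcript)
11. r3 = 36 - -4 = 40 (not what was recorded)
First incorrect step: 11; the correct value is r3 = 40.

step 11, r3 = 40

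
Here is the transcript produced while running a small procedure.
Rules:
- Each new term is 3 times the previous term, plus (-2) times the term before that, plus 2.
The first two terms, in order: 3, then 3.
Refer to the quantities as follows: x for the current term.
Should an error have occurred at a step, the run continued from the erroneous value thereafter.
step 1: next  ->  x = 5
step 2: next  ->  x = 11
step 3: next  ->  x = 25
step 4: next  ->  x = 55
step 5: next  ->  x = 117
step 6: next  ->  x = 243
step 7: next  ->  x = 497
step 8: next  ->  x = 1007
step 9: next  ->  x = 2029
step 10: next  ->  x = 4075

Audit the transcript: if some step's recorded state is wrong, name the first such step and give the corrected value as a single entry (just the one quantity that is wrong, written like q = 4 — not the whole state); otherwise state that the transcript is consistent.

no error

Recomputing the run from the initial state:
step 1: x = 5
step 2: x = 11
step 3: x = 25
step 4: x = 55
step 5: x = 117
step 6: x = 243
step 7: x = 497
step 8: x = 1007
step 9: x = 2029
step 10: x = 4075
This matches the transcript at every step.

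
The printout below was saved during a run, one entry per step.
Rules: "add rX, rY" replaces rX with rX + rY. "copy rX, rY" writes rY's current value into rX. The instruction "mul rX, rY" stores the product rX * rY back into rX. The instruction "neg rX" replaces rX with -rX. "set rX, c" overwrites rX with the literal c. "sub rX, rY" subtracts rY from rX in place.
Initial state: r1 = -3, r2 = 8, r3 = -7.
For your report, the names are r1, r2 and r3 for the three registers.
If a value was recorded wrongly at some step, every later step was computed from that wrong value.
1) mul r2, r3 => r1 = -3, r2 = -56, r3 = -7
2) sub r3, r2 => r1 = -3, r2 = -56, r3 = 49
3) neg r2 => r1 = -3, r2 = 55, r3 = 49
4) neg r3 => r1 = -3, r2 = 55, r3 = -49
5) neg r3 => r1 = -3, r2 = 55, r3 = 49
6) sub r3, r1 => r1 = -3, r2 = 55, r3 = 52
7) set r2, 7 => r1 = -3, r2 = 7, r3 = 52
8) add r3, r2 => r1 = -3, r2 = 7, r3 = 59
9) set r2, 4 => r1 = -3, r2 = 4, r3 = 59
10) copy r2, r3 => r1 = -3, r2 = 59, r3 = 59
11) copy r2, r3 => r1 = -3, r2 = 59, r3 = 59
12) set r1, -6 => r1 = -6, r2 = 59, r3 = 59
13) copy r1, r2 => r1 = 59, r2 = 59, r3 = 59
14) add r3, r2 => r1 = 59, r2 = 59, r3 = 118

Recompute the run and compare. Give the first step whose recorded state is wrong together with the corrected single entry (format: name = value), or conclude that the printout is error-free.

step 3, r2 = 56

step 1: r2 = 8 * -7 = -56 -> verified
step 2: r3 = -7 - -56 = 49 -> confirmed correct
step 3: r2 = -(-56) = 56 -> not what was recorded
First incorrect step: 3; the correct value is r2 = 56.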